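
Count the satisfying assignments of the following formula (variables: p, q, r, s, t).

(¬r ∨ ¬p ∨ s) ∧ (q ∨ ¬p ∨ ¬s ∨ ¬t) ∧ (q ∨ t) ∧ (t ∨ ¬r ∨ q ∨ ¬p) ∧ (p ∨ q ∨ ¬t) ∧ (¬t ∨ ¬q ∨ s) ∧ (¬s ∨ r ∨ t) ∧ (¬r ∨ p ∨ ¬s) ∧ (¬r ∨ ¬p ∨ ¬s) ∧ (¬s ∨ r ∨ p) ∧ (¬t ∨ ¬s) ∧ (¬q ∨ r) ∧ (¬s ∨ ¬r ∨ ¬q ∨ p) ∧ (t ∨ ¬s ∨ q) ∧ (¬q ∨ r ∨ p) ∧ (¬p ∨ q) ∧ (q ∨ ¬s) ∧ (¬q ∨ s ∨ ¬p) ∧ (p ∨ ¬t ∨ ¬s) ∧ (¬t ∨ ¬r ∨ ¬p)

1

There are 2^5 = 32 truth assignments over (p, q, r, s, t).
Split on p. With p = True, the clauses containing p are satisfied and ¬p drops from the rest; 0 of the 2^4 = 16 assignments to the other variables satisfy what remains.
With p = False, by the same count on the reduced clause set, 1 assignment works.
Total: 0 + 1 = 1.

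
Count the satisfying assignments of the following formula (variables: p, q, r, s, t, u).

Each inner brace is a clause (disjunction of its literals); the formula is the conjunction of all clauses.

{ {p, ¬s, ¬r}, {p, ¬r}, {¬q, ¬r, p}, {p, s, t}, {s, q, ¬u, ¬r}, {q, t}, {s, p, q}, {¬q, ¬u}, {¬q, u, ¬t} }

There are 2^6 = 64 truth assignments over (p, q, r, s, t, u).
Split on r. With r = True, the clauses containing r are satisfied and ¬r drops from the rest; 5 of the 2^5 = 32 assignments to the other variables satisfy what remains.
With r = False, by the same count on the reduced clause set, 9 assignments work.
(One model: p=F, q=F, r=F, s=T, t=T, u=F.)
Total: 5 + 9 = 14.

14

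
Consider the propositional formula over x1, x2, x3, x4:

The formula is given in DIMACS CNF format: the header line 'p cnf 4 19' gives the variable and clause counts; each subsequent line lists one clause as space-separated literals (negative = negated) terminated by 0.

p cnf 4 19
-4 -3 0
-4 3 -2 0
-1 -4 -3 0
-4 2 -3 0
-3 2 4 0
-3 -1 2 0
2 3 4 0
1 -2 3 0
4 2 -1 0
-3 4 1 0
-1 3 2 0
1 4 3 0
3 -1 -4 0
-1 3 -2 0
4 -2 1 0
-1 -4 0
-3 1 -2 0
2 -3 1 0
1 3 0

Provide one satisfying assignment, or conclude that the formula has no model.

Suppose x4 = False.
Suppose x3 = True.
The clause (x2) is unit, so x2 = True.
The clause (x1) is unit, so x1 = True.
This assignment satisfies each clause.

x1: True; x2: True; x3: True; x4: False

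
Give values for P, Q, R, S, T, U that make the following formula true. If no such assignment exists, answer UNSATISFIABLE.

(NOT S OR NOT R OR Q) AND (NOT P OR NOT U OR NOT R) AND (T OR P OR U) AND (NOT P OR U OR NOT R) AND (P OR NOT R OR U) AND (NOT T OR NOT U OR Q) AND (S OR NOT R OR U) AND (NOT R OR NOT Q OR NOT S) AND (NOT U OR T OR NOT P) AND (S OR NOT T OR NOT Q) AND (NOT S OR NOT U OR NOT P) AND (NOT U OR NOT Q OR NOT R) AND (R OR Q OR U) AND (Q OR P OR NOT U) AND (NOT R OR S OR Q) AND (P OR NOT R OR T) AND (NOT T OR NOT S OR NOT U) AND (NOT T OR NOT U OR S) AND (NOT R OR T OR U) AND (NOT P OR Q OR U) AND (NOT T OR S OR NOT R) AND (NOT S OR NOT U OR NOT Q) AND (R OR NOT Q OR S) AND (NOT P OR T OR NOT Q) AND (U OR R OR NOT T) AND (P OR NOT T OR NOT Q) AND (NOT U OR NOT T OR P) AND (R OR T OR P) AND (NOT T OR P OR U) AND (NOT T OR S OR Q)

UNSATISFIABLE

Branch on S: set S = false.
Branch on R: set R = false.
Unit clause (NOT Q) forces Q = false.
Unit clause (U) forces U = true.
Unit clause (NOT T) forces T = false.
Unit clause (NOT P) forces P = false.
But (P) is also a unit clause — contradiction.
That branch fails; take R = true instead.
Unit clause (U) forces U = true.
Unit clause (NOT P) forces P = false.
Unit clause (NOT Q) forces Q = false.
But (Q) is also a unit clause — contradiction.
Neither R = true nor R = false works.
That branch fails; take S = true instead.
Branch on R: set R = false.
Branch on U: set U = false.
Unit clause (Q) forces Q = true.
Unit clause (NOT T) forces T = false.
Unit clause (P) forces P = true.
But (NOT P) is also a unit clause — contradiction.
That branch fails; take U = true instead.
Unit clause (NOT P) forces P = false.
Unit clause (Q) forces Q = true.
But (NOT Q) is also a unit clause — contradiction.
Neither U = true nor U = false works.
That branch fails; take R = true instead.
Unit clause (Q) forces Q = true.
But (NOT Q) is also a unit clause — contradiction.
Neither R = true nor R = false works.
Neither S = true nor S = false works.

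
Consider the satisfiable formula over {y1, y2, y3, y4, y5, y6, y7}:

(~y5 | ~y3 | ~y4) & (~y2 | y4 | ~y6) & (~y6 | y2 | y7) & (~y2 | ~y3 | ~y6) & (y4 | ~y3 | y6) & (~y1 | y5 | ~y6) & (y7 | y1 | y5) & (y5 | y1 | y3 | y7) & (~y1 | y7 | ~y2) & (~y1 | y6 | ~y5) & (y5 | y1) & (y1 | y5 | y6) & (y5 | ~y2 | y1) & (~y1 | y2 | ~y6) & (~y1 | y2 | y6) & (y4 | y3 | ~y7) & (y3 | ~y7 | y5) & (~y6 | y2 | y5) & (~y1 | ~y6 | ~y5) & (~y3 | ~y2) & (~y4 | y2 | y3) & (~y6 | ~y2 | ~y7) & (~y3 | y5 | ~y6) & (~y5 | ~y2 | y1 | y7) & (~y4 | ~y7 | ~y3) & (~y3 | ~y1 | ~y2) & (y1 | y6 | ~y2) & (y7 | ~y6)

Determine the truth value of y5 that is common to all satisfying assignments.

Suppose y5 = 0.
The clause (y1) is unit, so y1 = 1.
The clause (~y6) is unit, so y6 = 0.
The clause (y2) is unit, so y2 = 1.
The clause (y7) is unit, so y7 = 1.
The clause (y3) is unit, so y3 = 1.
But (~y3) is also a unit clause — contradiction.
So every satisfying assignment has y5 = True.

True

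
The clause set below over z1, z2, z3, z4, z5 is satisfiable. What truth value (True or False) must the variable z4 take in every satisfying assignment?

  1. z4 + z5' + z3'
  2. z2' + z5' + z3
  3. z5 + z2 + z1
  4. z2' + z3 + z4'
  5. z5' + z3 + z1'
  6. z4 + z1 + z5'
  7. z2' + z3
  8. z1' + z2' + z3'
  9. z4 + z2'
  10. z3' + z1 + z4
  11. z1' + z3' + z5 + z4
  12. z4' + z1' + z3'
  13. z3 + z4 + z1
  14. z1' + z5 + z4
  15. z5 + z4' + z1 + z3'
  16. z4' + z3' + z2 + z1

Suppose z4 = 0.
Unit clause (z2') forces z2 = 0.
Case z5 = 0:
Unit clause (z1) forces z1 = 1.
But (z1') is also a unit clause — contradiction.
Undo z5 and try z5 = 1.
Unit clause (z3') forces z3 = 0.
Unit clause (z1') forces z1 = 0.
But (z1) is also a unit clause — contradiction.
Both values of z5 lead to a conflict.
So every satisfying assignment has z4 = True.

True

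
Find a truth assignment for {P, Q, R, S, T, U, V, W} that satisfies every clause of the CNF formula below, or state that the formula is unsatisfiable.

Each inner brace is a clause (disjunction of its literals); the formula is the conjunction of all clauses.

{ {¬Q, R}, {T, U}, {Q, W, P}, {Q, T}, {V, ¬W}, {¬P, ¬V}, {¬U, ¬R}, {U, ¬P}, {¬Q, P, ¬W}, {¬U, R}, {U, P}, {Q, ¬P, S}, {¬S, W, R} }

UNSATISFIABLE

Try Q = False.
(T) alone gives T = True.
Try W = True.
(V) alone gives V = True.
(¬P) alone gives P = False.
(U) alone gives U = True.
(¬R) alone gives R = False.
Now (R) is unsatisfied and unit — conflict.
Backtrack on W: now try W = False.
(P) alone gives P = True.
(¬V) alone gives V = False.
(U) alone gives U = True.
(¬R) alone gives R = False.
Now (R) is unsatisfied and unit — conflict.
Either choice for W ends in contradiction.
Backtrack on Q: now try Q = True.
(R) alone gives R = True.
(¬U) alone gives U = False.
(T) alone gives T = True.
(¬P) alone gives P = False.
Now (P) is unsatisfied and unit — conflict.
Either choice for Q ends in contradiction.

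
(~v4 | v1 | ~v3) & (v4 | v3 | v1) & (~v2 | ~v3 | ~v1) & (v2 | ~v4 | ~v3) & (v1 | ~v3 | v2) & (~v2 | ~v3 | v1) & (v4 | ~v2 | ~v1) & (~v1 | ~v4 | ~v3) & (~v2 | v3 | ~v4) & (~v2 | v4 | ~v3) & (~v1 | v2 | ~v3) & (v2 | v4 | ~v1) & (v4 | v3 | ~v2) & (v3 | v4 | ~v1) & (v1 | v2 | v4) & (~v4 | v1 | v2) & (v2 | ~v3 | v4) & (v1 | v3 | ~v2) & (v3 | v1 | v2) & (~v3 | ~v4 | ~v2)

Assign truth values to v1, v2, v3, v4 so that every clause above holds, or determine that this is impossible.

v1: 1,  v2: 0,  v3: 0,  v4: 1

Try v4 = 1.
Try v1 = 1.
Unit clause (~v3) forces v3 = 0.
Unit clause (~v2) forces v2 = 0.
This assignment satisfies each clause.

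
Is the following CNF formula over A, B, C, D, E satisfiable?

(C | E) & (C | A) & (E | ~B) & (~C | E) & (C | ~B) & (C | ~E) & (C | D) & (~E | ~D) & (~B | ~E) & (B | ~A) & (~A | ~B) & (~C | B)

Suppose C = 1.
The clause (E) is unit, so E = 1.
The clause (~D) is unit, so D = 0.
The clause (~B) is unit, so B = 0.
Now (B) is unsatisfied and unit — conflict.
So C must be the other value — set C = 0.
The clause (E) is unit, so E = 1.
Now (~E) is unsatisfied and unit — conflict.
Either choice for C ends in contradiction.
No assignment satisfies every clause.

No, unsatisfiable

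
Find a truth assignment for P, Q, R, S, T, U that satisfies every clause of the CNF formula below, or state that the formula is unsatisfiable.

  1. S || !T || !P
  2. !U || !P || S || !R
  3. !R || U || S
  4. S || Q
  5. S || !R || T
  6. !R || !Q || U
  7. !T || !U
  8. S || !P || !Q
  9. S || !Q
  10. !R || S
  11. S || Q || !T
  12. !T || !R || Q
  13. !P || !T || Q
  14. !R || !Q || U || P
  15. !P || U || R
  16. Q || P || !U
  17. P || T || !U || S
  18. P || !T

Suppose S = true.
Suppose T = false.
Suppose R = false.
Suppose P = true.
Unit clause (U) forces U = true.
Every clause is now satisfied; Q is unconstrained.

P=true, Q=false, R=false, S=true, T=false, U=true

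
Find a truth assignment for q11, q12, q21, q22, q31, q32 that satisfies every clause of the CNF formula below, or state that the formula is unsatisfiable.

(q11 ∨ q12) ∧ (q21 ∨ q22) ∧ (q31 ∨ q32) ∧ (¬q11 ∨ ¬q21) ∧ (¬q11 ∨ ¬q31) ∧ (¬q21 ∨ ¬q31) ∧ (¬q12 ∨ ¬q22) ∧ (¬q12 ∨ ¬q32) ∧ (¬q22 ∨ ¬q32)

Case q11 = True:
(¬q21) alone gives q21 = False.
(q22) alone gives q22 = True.
(¬q31) alone gives q31 = False.
(q32) alone gives q32 = True.
That conflicts with the unit clause (¬q32).
Undo q11 and try q11 = False.
(q12) alone gives q12 = True.
(¬q22) alone gives q22 = False.
(q21) alone gives q21 = True.
(¬q31) alone gives q31 = False.
(q32) alone gives q32 = True.
That conflicts with the unit clause (¬q32).
Both values of q11 lead to a conflict.

UNSATISFIABLE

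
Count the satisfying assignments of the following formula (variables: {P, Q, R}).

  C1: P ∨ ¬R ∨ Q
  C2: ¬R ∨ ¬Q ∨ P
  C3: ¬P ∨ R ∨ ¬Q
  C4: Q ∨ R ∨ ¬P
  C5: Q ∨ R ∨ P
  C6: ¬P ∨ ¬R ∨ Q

There are 2^3 = 8 truth assignments over (P, Q, R).
Check each against the 6 clauses (columns in the order P, Q, R):
  F F F  ✗ fails (Q ∨ R ∨ P)
  F F T  ✗ fails (P ∨ ¬R ∨ Q)
  F T F  ✓ satisfies all
  F T T  ✗ fails (¬R ∨ ¬Q ∨ P)
  T F F  ✗ fails (Q ∨ R ∨ ¬P)
  T F T  ✗ fails (¬P ∨ ¬R ∨ Q)
  T T F  ✗ fails (¬P ∨ R ∨ ¬Q)
  T T T  ✓ satisfies all
2 of the 8 rows are models.

2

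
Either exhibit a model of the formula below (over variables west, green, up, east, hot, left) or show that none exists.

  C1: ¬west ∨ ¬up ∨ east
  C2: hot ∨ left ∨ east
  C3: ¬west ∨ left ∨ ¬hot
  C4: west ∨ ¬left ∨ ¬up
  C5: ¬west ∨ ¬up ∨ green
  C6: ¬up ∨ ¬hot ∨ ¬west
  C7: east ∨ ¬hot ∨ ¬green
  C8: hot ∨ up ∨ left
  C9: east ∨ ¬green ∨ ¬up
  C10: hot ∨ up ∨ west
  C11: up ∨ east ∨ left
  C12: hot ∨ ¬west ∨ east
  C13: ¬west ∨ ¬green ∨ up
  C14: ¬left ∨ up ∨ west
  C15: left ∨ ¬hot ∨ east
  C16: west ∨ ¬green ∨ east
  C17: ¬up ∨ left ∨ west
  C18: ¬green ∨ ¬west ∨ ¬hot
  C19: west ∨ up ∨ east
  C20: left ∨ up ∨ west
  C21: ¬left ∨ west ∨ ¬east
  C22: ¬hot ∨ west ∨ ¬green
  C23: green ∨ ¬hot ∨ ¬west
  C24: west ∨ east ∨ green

west=True; green=True; up=True; east=True; hot=False; left=True

Suppose west = True.
Suppose up = True.
The clause (east) is unit, so east = True.
The clause (green) is unit, so green = True.
The clause (¬hot) is unit, so hot = False.
Every clause is now satisfied; left is unconstrained.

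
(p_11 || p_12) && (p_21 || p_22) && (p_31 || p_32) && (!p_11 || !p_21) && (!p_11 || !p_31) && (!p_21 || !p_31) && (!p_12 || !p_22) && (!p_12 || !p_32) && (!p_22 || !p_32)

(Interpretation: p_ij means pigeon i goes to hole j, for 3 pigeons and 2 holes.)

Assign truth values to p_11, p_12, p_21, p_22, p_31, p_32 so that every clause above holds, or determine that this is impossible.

Suppose p_11 = true.
(!p_21) alone gives p_21 = false.
(p_22) alone gives p_22 = true.
(!p_31) alone gives p_31 = false.
(p_32) alone gives p_32 = true.
That conflicts with the unit clause (!p_32).
That branch fails; take p_11 = false instead.
(p_12) alone gives p_12 = true.
(!p_22) alone gives p_22 = false.
(p_21) alone gives p_21 = true.
(!p_31) alone gives p_31 = false.
(p_32) alone gives p_32 = true.
That conflicts with the unit clause (!p_32).
Neither p_11 = true nor p_11 = false works.

UNSATISFIABLE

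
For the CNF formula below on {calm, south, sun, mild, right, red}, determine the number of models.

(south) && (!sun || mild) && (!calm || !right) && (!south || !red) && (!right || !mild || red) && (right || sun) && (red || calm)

There are 2^6 = 64 truth assignments over (calm, south, sun, mild, right, red).
Split on south. With south = true, the clauses containing south are satisfied and !south drops from the rest; 1 of the 2^5 = 32 assignments to the other variables satisfy what remains.
With south = false, by the same count on the reduced clause set, 0 assignments work.
Total: 1 + 0 = 1.

1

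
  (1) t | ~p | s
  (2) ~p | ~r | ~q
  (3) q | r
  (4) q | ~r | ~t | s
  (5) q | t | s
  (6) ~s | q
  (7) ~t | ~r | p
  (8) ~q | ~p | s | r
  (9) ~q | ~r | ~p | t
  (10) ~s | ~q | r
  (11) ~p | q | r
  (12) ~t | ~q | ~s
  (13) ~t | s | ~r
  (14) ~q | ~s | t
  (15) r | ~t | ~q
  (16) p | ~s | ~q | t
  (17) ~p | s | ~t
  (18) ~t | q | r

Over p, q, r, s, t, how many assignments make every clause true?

2

There are 2^5 = 32 truth assignments over (p, q, r, s, t).
Split on s. With s = 1, the clauses containing s are satisfied and ~s drops from the rest; 0 of the 2^4 = 16 assignments to the other variables satisfy what remains.
With s = 0, by the same count on the reduced clause set, 2 assignments work.
Total: 0 + 2 = 2.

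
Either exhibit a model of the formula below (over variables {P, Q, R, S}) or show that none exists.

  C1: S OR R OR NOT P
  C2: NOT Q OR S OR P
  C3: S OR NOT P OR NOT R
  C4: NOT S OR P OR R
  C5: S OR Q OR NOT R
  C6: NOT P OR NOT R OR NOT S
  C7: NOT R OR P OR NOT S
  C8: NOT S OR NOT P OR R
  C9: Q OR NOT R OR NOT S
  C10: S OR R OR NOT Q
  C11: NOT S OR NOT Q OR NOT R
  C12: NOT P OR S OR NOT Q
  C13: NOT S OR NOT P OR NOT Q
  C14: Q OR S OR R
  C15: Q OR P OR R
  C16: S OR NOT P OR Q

UNSATISFIABLE

Branch on S: set S = true.
Branch on P: set P = true.
(NOT R) alone gives R = false.
That conflicts with the unit clause (R).
So P must be the other value — set P = false.
(R) alone gives R = true.
That conflicts with the unit clause (NOT R).
Neither P = true nor P = false works.
So S must be the other value — set S = false.
Branch on R: set R = true.
(NOT P) alone gives P = false.
(NOT Q) alone gives Q = false.
That conflicts with the unit clause (Q).
So R must be the other value — set R = false.
(NOT P) alone gives P = false.
(NOT Q) alone gives Q = false.
That conflicts with the unit clause (Q).
Neither R = true nor R = false works.
Neither S = true nor S = false works.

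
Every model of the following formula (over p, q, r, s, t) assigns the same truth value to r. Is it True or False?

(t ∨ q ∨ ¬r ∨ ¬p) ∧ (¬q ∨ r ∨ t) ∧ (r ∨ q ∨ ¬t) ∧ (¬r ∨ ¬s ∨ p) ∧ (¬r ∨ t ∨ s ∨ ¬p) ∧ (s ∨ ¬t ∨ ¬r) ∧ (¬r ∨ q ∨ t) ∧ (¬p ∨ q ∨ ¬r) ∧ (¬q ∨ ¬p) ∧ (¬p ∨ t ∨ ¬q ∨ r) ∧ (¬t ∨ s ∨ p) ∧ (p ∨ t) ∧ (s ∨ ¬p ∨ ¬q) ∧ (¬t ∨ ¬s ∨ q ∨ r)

Suppose r = True.
Case s = False:
From the singleton clause (¬t), t = False.
From the singleton clause (¬p), p = False.
But (p) is also a unit clause — contradiction.
Undo s and try s = True.
From the singleton clause (p), p = True.
From the singleton clause (q), q = True.
But (¬q) is also a unit clause — contradiction.
Both values of s lead to a conflict.
So every satisfying assignment has r = False.

False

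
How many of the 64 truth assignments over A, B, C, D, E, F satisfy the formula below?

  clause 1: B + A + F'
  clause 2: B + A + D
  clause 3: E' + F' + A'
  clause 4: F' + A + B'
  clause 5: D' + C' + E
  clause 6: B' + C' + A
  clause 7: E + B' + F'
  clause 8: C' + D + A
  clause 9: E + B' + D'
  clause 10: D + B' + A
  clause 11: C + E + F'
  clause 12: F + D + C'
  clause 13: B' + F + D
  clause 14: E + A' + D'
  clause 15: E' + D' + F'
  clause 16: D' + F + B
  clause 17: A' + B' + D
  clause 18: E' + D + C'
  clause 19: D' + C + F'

6

There are 2^6 = 64 truth assignments over (A, B, C, D, E, F).
Split on B. With B = 1, the clauses containing B are satisfied and B' drops from the rest; 3 of the 2^5 = 32 assignments to the other variables satisfy what remains.
With B = 0, by the same count on the reduced clause set, 3 assignments work.
(One model: A=F, B=T, C=F, D=T, E=T, F=F.)
Total: 3 + 3 = 6.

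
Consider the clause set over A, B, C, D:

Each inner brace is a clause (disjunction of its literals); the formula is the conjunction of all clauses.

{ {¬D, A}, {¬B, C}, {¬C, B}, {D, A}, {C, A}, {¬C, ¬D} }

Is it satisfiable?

Yes

Branch on D: set D = False.
(A) alone gives A = True.
Branch on B: set B = False.
(¬C) alone gives C = False.
Every clause now holds.
A satisfying assignment: A=True; B=False; C=False; D=False.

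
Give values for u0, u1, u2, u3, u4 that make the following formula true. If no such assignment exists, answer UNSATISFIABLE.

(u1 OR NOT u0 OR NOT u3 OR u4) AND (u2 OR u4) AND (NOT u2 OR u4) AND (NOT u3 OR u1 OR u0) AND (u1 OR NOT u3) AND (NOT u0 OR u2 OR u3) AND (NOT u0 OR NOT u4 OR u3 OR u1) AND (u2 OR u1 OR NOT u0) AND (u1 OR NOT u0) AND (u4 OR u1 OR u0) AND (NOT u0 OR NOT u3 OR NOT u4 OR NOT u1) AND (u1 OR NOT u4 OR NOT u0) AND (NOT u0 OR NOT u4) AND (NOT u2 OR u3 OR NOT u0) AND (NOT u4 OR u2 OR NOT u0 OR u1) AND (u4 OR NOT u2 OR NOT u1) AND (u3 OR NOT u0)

Suppose u2 = true.
The clause (u4) is unit, so u4 = true.
The clause (NOT u0) is unit, so u0 = false.
Suppose u3 = false.
No clause remains; u1 is free.

u0 ↦ false; u1 ↦ false; u2 ↦ true; u3 ↦ false; u4 ↦ true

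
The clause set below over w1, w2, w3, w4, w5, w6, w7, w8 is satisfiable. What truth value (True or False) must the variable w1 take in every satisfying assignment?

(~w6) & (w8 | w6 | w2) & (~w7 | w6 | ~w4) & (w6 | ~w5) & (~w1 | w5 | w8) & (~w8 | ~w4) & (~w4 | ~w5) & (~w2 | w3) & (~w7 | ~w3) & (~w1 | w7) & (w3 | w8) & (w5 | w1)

Suppose w1 = 0.
Unit clause (~w6) forces w6 = 0.
Unit clause (~w5) forces w5 = 0.
That conflicts with the unit clause (w5).
So every satisfying assignment has w1 = True.

True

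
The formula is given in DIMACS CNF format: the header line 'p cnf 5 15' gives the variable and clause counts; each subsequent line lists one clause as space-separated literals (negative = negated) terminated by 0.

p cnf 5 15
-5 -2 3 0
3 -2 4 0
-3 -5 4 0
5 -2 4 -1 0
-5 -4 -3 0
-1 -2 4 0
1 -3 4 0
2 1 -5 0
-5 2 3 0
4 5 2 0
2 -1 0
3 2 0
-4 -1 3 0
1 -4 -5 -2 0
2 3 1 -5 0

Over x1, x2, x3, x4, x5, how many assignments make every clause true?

4

There are 2^5 = 32 truth assignments over (x1, x2, x3, x4, x5).
Split on x1. With x1 = True, the clauses containing x1 are satisfied and ¬x1 drops from the rest; 1 of the 2^4 = 16 assignments to the other variables satisfy what remains.
With x1 = False, by the same count on the reduced clause set, 3 assignments work.
(One model: x1=F, x2=F, x3=T, x4=T, x5=F.)
Total: 1 + 3 = 4.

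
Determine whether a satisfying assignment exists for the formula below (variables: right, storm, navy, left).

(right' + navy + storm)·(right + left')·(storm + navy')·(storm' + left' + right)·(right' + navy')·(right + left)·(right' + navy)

Branch on right: set right = 1.
The clause (navy') is unit, so navy = 0.
That conflicts with the unit clause (navy).
So right must be the other value — set right = 0.
The clause (left') is unit, so left = 0.
That conflicts with the unit clause (left).
Both values of right lead to a conflict.
No assignment satisfies every clause.

No, unsatisfiable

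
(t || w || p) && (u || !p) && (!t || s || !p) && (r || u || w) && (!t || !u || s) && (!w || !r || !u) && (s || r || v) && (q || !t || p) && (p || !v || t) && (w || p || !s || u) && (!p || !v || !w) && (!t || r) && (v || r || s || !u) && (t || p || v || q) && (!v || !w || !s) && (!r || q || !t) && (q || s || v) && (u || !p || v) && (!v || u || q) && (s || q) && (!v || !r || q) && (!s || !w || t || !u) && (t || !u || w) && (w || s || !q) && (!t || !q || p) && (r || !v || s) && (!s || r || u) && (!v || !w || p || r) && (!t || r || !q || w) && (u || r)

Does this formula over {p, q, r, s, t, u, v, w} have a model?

Case u = false:
(!p) alone gives p = false.
(r) alone gives r = true.
Case t = false:
(w) alone gives w = true.
(!v) alone gives v = false.
(q) alone gives q = true.
All clauses hold; s can take either value.
A satisfying assignment: p ↦ false, q ↦ true, r ↦ true, s ↦ true, t ↦ false, u ↦ false, v ↦ false, w ↦ true.

Yes, satisfiable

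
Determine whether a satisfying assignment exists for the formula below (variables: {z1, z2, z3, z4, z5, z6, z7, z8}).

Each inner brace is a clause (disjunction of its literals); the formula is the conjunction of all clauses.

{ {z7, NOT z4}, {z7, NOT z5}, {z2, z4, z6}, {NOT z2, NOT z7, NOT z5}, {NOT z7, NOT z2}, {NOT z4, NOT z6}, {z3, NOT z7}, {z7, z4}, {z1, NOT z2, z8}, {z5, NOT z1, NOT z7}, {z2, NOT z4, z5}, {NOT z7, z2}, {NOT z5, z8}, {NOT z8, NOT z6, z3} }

No

Case z7 = true:
Unit clause (NOT z2) forces z2 = false.
Now (z2) is unsatisfied and unit — conflict.
Backtrack on z7: now try z7 = false.
Unit clause (NOT z4) forces z4 = false.
Now (z4) is unsatisfied and unit — conflict.
Either choice for z7 ends in contradiction.
No assignment satisfies every clause.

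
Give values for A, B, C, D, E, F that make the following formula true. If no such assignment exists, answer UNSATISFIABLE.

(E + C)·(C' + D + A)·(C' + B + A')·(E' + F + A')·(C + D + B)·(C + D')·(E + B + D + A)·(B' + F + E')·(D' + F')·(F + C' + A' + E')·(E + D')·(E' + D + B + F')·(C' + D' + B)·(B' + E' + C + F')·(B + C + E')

A ↦ 1,  B ↦ 1,  C ↦ 1,  D ↦ 0,  E ↦ 0,  F ↦ 0

Try E = 0.
Unit clause (C) forces C = 1.
Unit clause (D') forces D = 0.
Unit clause (A) forces A = 1.
Unit clause (B) forces B = 1.
All clauses hold; F can take either value.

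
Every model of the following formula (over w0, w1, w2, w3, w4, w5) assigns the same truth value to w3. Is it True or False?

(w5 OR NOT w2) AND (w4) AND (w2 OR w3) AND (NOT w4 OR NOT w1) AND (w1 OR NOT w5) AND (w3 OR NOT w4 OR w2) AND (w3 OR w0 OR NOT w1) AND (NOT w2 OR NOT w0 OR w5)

True

Suppose w3 = false.
Unit clause (w4) forces w4 = true.
Unit clause (w2) forces w2 = true.
Unit clause (w5) forces w5 = true.
Unit clause (NOT w1) forces w1 = false.
But (w1) is also a unit clause — contradiction.
So every satisfying assignment has w3 = True.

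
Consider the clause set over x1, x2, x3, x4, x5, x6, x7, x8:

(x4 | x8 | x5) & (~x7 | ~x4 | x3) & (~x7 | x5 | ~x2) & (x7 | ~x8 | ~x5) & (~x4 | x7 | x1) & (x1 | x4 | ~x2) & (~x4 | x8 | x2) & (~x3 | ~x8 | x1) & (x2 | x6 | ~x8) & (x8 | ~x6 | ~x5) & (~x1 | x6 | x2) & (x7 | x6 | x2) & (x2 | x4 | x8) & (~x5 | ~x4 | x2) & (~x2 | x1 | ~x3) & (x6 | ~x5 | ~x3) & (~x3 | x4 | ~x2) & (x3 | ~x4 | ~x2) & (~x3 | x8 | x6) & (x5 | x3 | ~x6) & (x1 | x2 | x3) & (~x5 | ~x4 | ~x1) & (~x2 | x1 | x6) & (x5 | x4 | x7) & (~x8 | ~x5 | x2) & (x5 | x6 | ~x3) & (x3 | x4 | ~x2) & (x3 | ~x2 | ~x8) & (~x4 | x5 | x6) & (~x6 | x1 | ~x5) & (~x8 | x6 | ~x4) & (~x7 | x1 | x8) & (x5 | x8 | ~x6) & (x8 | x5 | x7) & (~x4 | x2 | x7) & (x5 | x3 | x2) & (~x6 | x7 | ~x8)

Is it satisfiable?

Yes

Case x4 = 0:
Case x8 = 1:
Case x7 = 1:
Case x5 = 0:
(~x2) alone gives x2 = 0.
(x6) alone gives x6 = 1.
(x3) alone gives x3 = 1.
(x1) alone gives x1 = 1.
This assignment satisfies each clause.
A satisfying assignment: x1: 1, x2: 0, x3: 1, x4: 0, x5: 0, x6: 1, x7: 1, x8: 1.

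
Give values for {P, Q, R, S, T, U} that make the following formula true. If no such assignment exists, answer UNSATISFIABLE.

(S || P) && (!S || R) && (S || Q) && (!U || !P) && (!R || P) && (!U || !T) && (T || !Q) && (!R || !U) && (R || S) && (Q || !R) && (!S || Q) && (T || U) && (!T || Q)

Case S = true:
Unit clause (R) forces R = true.
Unit clause (P) forces P = true.
Unit clause (!U) forces U = false.
Unit clause (Q) forces Q = true.
Unit clause (T) forces T = true.
This assignment satisfies each clause.

P: true, Q: true, R: true, S: true, T: true, U: false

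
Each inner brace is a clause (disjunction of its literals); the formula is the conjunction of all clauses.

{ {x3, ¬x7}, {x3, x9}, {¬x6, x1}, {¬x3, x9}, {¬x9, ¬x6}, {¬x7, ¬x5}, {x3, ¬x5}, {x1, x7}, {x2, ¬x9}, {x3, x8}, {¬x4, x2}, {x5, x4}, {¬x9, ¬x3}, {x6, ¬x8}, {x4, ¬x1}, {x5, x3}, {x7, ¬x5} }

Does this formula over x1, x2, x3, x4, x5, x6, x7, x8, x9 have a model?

No

Suppose x3 = True.
The clause (x9) is unit, so x9 = True.
That conflicts with the unit clause (¬x9).
That branch fails; take x3 = False instead.
The clause (¬x7) is unit, so x7 = False.
The clause (x9) is unit, so x9 = True.
The clause (¬x6) is unit, so x6 = False.
The clause (¬x5) is unit, so x5 = False.
That conflicts with the unit clause (x5).
Neither x3 = True nor x3 = False works.
No assignment satisfies every clause.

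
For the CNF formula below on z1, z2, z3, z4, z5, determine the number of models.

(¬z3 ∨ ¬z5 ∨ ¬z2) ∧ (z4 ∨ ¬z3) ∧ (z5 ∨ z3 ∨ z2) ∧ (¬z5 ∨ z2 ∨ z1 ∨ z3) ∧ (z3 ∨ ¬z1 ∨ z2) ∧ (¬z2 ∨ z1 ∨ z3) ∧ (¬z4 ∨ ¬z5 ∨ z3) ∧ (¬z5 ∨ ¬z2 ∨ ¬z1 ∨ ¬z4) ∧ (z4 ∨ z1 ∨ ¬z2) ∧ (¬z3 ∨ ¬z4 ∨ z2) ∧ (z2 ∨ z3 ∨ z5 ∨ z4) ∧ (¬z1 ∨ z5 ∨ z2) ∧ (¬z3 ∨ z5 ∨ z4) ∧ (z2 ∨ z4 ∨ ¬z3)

5

There are 2^5 = 32 truth assignments over (z1, z2, z3, z4, z5).
Split on z2. With z2 = True, the clauses containing z2 are satisfied and ¬z2 drops from the rest; 5 of the 2^4 = 16 assignments to the other variables satisfy what remains.
With z2 = False, by the same count on the reduced clause set, 0 assignments work.
(One model: z1=F, z2=T, z3=T, z4=T, z5=F.)
Total: 5 + 0 = 5.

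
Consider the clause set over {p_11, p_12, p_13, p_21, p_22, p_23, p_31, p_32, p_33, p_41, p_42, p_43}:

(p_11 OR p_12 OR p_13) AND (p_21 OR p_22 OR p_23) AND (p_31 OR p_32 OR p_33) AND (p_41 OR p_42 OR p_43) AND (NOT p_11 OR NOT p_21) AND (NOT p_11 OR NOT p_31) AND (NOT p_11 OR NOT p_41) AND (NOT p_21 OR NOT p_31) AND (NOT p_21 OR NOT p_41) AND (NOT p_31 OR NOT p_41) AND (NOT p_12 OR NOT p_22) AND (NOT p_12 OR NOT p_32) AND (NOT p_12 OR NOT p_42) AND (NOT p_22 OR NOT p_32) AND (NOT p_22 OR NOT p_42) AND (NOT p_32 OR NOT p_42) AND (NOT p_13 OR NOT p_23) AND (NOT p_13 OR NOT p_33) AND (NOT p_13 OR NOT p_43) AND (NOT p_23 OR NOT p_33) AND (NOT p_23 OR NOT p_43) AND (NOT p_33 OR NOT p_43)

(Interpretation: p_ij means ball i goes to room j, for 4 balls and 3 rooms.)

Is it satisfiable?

No

Branch on p_11: set p_11 = false.
Branch on p_12: set p_12 = true.
From the singleton clause (NOT p_22), p_22 = false.
From the singleton clause (NOT p_32), p_32 = false.
From the singleton clause (NOT p_42), p_42 = false.
Branch on p_21: set p_21 = true.
From the singleton clause (NOT p_31), p_31 = false.
From the singleton clause (p_33), p_33 = true.
From the singleton clause (NOT p_41), p_41 = false.
From the singleton clause (p_43), p_43 = true.
Now (NOT p_43) is unsatisfied and unit — conflict.
That branch fails; take p_21 = false instead.
From the singleton clause (p_23), p_23 = true.
From the singleton clause (NOT p_13), p_13 = false.
From the singleton clause (NOT p_33), p_33 = false.
From the singleton clause (p_31), p_31 = true.
From the singleton clause (NOT p_41), p_41 = false.
From the singleton clause (p_43), p_43 = true.
Now (NOT p_43) is unsatisfied and unit — conflict.
Either choice for p_21 ends in contradiction.
That branch fails; take p_12 = false instead.
From the singleton clause (p_13), p_13 = true.
From the singleton clause (NOT p_23), p_23 = false.
From the singleton clause (NOT p_33), p_33 = false.
From the singleton clause (NOT p_43), p_43 = false.
Branch on p_21: set p_21 = true.
From the singleton clause (NOT p_31), p_31 = false.
From the singleton clause (p_32), p_32 = true.
From the singleton clause (NOT p_41), p_41 = false.
From the singleton clause (p_42), p_42 = true.
Now (NOT p_42) is unsatisfied and unit — conflict.
That branch fails; take p_21 = false instead.
From the singleton clause (p_22), p_22 = true.
From the singleton clause (NOT p_32), p_32 = false.
From the singleton clause (p_31), p_31 = true.
From the singleton clause (NOT p_41), p_41 = false.
From the singleton clause (p_42), p_42 = true.
Now (NOT p_42) is unsatisfied and unit — conflict.
Either choice for p_21 ends in contradiction.
Either choice for p_12 ends in contradiction.
That branch fails; take p_11 = true instead.
From the singleton clause (NOT p_21), p_21 = false.
From the singleton clause (NOT p_31), p_31 = false.
From the singleton clause (NOT p_41), p_41 = false.
Branch on p_22: set p_22 = true.
From the singleton clause (NOT p_12), p_12 = false.
From the singleton clause (NOT p_32), p_32 = false.
From the singleton clause (p_33), p_33 = true.
From the singleton clause (NOT p_42), p_42 = false.
From the singleton clause (p_43), p_43 = true.
Now (NOT p_43) is unsatisfied and unit — conflict.
That branch fails; take p_22 = false instead.
From the singleton clause (p_23), p_23 = true.
From the singleton clause (NOT p_13), p_13 = false.
From the singleton clause (NOT p_33), p_33 = false.
From the singleton clause (p_32), p_32 = true.
From the singleton clause (NOT p_12), p_12 = false.
From the singleton clause (NOT p_42), p_42 = false.
From the singleton clause (p_43), p_43 = true.
Now (NOT p_43) is unsatisfied and unit — conflict.
Either choice for p_22 ends in contradiction.
Either choice for p_11 ends in contradiction.
No assignment satisfies every clause.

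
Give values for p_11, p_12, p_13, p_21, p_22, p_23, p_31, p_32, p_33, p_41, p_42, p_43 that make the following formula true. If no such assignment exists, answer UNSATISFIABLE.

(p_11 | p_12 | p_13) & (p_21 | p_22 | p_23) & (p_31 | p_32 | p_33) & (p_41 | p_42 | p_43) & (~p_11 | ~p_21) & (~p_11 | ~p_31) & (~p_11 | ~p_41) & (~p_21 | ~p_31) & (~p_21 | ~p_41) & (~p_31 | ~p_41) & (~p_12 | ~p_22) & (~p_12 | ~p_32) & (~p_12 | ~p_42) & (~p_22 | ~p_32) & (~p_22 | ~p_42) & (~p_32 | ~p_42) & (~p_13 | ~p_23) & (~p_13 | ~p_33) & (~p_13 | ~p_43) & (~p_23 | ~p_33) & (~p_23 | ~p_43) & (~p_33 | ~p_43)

Suppose p_11 = 0.
Suppose p_12 = 1.
(~p_22) alone gives p_22 = 0.
(~p_32) alone gives p_32 = 0.
(~p_42) alone gives p_42 = 0.
Suppose p_21 = 1.
(~p_31) alone gives p_31 = 0.
(p_33) alone gives p_33 = 1.
(~p_41) alone gives p_41 = 0.
(p_43) alone gives p_43 = 1.
Now (~p_43) is unsatisfied and unit — conflict.
Backtrack on p_21: now try p_21 = 0.
(p_23) alone gives p_23 = 1.
(~p_13) alone gives p_13 = 0.
(~p_33) alone gives p_33 = 0.
(p_31) alone gives p_31 = 1.
(~p_41) alone gives p_41 = 0.
(p_43) alone gives p_43 = 1.
Now (~p_43) is unsatisfied and unit — conflict.
Neither p_21 = 1 nor p_21 = 0 works.
Backtrack on p_12: now try p_12 = 0.
(p_13) alone gives p_13 = 1.
(~p_23) alone gives p_23 = 0.
(~p_33) alone gives p_33 = 0.
(~p_43) alone gives p_43 = 0.
Suppose p_21 = 1.
(~p_31) alone gives p_31 = 0.
(p_32) alone gives p_32 = 1.
(~p_41) alone gives p_41 = 0.
(p_42) alone gives p_42 = 1.
Now (~p_42) is unsatisfied and unit — conflict.
Backtrack on p_21: now try p_21 = 0.
(p_22) alone gives p_22 = 1.
(~p_32) alone gives p_32 = 0.
(p_31) alone gives p_31 = 1.
(~p_41) alone gives p_41 = 0.
(p_42) alone gives p_42 = 1.
Now (~p_42) is unsatisfied and unit — conflict.
Neither p_21 = 1 nor p_21 = 0 works.
Neither p_12 = 1 nor p_12 = 0 works.
Backtrack on p_11: now try p_11 = 1.
(~p_21) alone gives p_21 = 0.
(~p_31) alone gives p_31 = 0.
(~p_41) alone gives p_41 = 0.
Suppose p_22 = 1.
(~p_12) alone gives p_12 = 0.
(~p_32) alone gives p_32 = 0.
(p_33) alone gives p_33 = 1.
(~p_42) alone gives p_42 = 0.
(p_43) alone gives p_43 = 1.
Now (~p_43) is unsatisfied and unit — conflict.
Backtrack on p_22: now try p_22 = 0.
(p_23) alone gives p_23 = 1.
(~p_13) alone gives p_13 = 0.
(~p_33) alone gives p_33 = 0.
(p_32) alone gives p_32 = 1.
(~p_12) alone gives p_12 = 0.
(~p_42) alone gives p_42 = 0.
(p_43) alone gives p_43 = 1.
Now (~p_43) is unsatisfied and unit — conflict.
Neither p_22 = 1 nor p_22 = 0 works.
Neither p_11 = 1 nor p_11 = 0 works.

UNSATISFIABLE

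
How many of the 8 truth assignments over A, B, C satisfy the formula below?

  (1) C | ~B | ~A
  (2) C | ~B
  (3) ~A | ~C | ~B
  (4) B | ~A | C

4

There are 2^3 = 8 truth assignments over (A, B, C).
Split on A. With A = 1, the clauses containing A are satisfied and ~A drops from the rest; 1 of the 2^2 = 4 assignments to the other variables satisfy what remains.
With A = 0, by the same count on the reduced clause set, 3 assignments work.
(One model: A=F, B=F, C=F.)
Total: 1 + 3 = 4.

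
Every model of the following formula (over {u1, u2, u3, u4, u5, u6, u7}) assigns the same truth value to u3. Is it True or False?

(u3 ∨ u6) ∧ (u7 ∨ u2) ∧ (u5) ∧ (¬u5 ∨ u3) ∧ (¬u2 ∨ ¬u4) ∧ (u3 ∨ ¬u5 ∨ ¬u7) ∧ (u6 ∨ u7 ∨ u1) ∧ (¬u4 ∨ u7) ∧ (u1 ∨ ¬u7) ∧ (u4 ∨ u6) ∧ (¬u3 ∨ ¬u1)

True

Suppose u3 = False.
(u6) alone gives u6 = True.
(u5) alone gives u5 = True.
That conflicts with the unit clause (¬u5).
So every satisfying assignment has u3 = True.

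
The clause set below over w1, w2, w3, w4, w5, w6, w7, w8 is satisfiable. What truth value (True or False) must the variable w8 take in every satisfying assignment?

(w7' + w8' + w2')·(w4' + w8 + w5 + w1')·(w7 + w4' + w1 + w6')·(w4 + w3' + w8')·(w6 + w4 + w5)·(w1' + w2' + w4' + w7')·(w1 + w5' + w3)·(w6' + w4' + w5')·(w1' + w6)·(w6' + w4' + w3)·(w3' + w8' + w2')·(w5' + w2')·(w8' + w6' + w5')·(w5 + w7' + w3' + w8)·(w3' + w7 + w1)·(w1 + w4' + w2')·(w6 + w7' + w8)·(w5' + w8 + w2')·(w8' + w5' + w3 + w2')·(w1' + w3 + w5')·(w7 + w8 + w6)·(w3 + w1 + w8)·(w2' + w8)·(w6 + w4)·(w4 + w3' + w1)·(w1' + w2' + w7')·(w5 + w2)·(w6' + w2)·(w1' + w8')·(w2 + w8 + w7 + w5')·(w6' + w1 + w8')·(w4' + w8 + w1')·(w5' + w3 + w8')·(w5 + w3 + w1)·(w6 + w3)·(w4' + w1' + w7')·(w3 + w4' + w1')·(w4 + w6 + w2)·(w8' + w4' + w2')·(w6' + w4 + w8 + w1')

Suppose w8 = 0.
From the singleton clause (w2'), w2 = 0.
From the singleton clause (w5), w5 = 1.
From the singleton clause (w6'), w6 = 0.
From the singleton clause (w1'), w1 = 0.
From the singleton clause (w3), w3 = 1.
From the singleton clause (w7), w7 = 1.
But (w7') is also a unit clause — contradiction.
So every satisfying assignment has w8 = True.

True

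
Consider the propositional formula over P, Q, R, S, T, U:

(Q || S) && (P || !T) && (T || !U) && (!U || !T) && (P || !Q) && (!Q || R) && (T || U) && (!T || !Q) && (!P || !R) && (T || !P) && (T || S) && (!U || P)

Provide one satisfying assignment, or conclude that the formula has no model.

P: true; Q: false; R: false; S: true; T: true; U: false

Suppose Q = false.
Unit clause (S) forces S = true.
Suppose P = true.
Unit clause (!R) forces R = false.
Unit clause (T) forces T = true.
Unit clause (!U) forces U = false.
All clauses are satisfied.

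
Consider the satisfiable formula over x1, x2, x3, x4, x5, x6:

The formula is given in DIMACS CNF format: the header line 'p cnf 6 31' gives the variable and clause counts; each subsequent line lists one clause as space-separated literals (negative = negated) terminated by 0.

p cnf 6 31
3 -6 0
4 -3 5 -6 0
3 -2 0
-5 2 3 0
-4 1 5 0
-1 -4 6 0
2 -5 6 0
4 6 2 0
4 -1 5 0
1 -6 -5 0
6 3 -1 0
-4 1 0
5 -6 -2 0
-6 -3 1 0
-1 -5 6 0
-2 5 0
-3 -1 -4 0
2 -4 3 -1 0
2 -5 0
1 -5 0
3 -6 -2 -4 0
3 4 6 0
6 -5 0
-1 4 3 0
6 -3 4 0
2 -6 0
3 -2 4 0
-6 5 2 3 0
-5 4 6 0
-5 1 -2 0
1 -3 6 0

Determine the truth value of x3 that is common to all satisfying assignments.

True

Suppose x3 = False.
From the singleton clause (¬x6), x6 = False.
From the singleton clause (¬x2), x2 = False.
From the singleton clause (¬x5), x5 = False.
From the singleton clause (x4), x4 = True.
From the singleton clause (x1), x1 = True.
That conflicts with the unit clause (¬x1).
So every satisfying assignment has x3 = True.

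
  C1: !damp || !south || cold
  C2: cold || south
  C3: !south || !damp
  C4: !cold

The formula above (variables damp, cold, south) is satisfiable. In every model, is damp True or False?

False

Suppose damp = true.
Unit clause (!south) forces south = false.
Unit clause (cold) forces cold = true.
That conflicts with the unit clause (!cold).
So every satisfying assignment has damp = False.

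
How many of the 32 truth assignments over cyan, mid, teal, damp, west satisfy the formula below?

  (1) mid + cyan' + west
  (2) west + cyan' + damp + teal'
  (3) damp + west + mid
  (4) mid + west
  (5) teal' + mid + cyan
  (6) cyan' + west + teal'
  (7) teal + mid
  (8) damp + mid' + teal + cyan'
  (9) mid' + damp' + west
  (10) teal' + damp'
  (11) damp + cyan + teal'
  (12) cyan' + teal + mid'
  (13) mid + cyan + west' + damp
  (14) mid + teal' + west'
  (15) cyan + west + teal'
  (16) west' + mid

There are 2^5 = 32 truth assignments over (cyan, mid, teal, damp, west).
Split on teal. With teal = 1, the clauses containing teal are satisfied and teal' drops from the rest; 1 of the 2^4 = 16 assignments to the other variables satisfy what remains.
With teal = 0, by the same count on the reduced clause set, 3 assignments work.
Total: 1 + 3 = 4.

4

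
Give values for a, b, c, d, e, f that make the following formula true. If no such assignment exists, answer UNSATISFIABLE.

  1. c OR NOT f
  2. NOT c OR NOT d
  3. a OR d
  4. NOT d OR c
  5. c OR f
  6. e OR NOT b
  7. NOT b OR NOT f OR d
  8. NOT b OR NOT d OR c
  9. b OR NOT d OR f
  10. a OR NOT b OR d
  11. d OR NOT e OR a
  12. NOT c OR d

Suppose c = true.
From the singleton clause (NOT d), d = false.
Now (d) is unsatisfied and unit — conflict.
That branch fails; take c = false instead.
From the singleton clause (NOT f), f = false.
Now (f) is unsatisfied and unit — conflict.
Both values of c lead to a conflict.

UNSATISFIABLE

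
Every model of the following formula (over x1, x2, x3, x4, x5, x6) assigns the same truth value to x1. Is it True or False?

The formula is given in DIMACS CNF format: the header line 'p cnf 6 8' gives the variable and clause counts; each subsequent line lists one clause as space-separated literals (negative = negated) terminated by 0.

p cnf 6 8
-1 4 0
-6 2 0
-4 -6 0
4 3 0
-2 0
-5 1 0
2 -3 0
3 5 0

Suppose x1 = False.
From the singleton clause (¬x2), x2 = False.
From the singleton clause (¬x6), x6 = False.
From the singleton clause (¬x5), x5 = False.
From the singleton clause (¬x3), x3 = False.
But (x3) is also a unit clause — contradiction.
So every satisfying assignment has x1 = True.

True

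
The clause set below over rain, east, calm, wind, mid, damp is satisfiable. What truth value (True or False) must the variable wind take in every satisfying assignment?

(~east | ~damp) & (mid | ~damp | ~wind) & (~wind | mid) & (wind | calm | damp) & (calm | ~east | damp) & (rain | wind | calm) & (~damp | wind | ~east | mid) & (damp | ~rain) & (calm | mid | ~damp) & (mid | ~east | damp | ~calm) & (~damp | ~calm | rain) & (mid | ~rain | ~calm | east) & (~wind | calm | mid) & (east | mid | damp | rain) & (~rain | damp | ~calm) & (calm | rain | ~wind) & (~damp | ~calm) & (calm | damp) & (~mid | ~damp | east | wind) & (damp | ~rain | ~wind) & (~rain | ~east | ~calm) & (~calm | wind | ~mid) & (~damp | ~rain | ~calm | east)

Suppose wind = 0.
Branch on east: set east = 0.
Branch on calm: set calm = 1.
(~damp) alone gives damp = 0.
(~rain) alone gives rain = 0.
(mid) alone gives mid = 1.
Now (~mid) is unsatisfied and unit — conflict.
Undo calm and try calm = 0.
(damp) alone gives damp = 1.
(rain) alone gives rain = 1.
(mid) alone gives mid = 1.
Now (~mid) is unsatisfied and unit — conflict.
Both values of calm lead to a conflict.
Undo east and try east = 1.
(~damp) alone gives damp = 0.
(calm) alone gives calm = 1.
(~rain) alone gives rain = 0.
(mid) alone gives mid = 1.
Now (~mid) is unsatisfied and unit — conflict.
Both values of east lead to a conflict.
So every satisfying assignment has wind = True.

True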